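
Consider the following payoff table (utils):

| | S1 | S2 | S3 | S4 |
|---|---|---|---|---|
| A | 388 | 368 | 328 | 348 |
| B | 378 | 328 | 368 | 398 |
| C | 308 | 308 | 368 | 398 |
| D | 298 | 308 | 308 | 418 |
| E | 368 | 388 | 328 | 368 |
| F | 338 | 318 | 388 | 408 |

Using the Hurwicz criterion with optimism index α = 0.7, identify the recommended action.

A: 0.7·388 + 0.3·328 = 370
B: 0.7·398 + 0.3·328 = 377
C: 0.7·398 + 0.3·308 = 371
D: 0.7·418 + 0.3·298 = 382
E: 0.7·388 + 0.3·328 = 370
F: 0.7·408 + 0.3·318 = 381
Highest Hurwicz score = 382 → D.

D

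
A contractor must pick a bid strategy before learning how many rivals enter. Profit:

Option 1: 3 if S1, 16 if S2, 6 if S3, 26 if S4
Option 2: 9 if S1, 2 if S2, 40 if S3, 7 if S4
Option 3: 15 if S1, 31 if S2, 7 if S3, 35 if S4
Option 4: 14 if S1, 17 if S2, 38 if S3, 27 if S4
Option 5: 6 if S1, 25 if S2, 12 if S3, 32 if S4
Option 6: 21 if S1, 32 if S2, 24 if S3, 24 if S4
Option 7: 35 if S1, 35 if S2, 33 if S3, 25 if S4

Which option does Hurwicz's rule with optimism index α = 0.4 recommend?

Option 1: 0.4·26 + 0.6·3 = 12.2
Option 2: 0.4·40 + 0.6·2 = 17.2
Option 3: 0.4·35 + 0.6·7 = 18.2
Option 4: 0.4·38 + 0.6·14 = 23.6
Option 5: 0.4·32 + 0.6·6 = 16.4
Option 6: 0.4·32 + 0.6·21 = 25.4
Option 7: 0.4·35 + 0.6·25 = 29
Highest Hurwicz score = 29 → Option 7.

Option 7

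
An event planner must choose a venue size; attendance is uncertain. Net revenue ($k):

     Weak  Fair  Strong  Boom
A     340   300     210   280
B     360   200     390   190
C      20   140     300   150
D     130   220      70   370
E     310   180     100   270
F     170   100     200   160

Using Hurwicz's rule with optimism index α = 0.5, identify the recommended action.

B

A: 0.5·340 + 0.5·210 = 275
B: 0.5·390 + 0.5·190 = 290
C: 0.5·300 + 0.5·20 = 160
D: 0.5·370 + 0.5·70 = 220
E: 0.5·310 + 0.5·100 = 205
F: 0.5·200 + 0.5·100 = 150
Highest Hurwicz score = 290 → B.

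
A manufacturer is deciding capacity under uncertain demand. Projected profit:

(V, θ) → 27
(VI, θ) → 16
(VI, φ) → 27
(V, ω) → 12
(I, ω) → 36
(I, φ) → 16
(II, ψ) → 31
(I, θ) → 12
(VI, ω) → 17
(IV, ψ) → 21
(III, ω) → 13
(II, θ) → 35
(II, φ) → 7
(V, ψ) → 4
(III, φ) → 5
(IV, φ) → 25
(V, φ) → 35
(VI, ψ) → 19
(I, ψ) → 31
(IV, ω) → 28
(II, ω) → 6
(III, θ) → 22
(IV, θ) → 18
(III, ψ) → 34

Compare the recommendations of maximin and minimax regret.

maximin → IV; minimax regret → IV (agree)

Row minima: I=12, II=6, III=5, IV=18, V=4, VI=16
Best worst-case = 18 → IV.
Column bests: θ=35, φ=35, ψ=34, ω=36.
I regrets: 23, 19, 3, 0 → max 23
II regrets: 0, 28, 3, 30 → max 30
III regrets: 13, 30, 0, 23 → max 30
IV regrets: 17, 10, 13, 8 → max 17
V regrets: 8, 0, 30, 24 → max 30
VI regrets: 19, 8, 15, 19 → max 19
Smallest max regret = 17 → IV.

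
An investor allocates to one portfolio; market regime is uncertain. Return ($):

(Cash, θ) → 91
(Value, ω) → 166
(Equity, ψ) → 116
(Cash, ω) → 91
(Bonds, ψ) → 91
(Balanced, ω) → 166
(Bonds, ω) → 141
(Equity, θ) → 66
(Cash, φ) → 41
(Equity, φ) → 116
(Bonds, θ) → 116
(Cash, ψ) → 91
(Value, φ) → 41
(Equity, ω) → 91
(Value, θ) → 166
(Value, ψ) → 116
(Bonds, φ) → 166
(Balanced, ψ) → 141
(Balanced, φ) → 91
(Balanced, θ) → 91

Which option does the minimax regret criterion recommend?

Column bests: θ=166, φ=166, ψ=141, ω=166.
Value regrets: 0, 125, 25, 0 → max 125
Cash regrets: 75, 125, 50, 75 → max 125
Equity regrets: 100, 50, 25, 75 → max 100
Balanced regrets: 75, 75, 0, 0 → max 75
Bonds regrets: 50, 0, 50, 25 → max 50
Smallest max regret = 50 → Bonds.

Bonds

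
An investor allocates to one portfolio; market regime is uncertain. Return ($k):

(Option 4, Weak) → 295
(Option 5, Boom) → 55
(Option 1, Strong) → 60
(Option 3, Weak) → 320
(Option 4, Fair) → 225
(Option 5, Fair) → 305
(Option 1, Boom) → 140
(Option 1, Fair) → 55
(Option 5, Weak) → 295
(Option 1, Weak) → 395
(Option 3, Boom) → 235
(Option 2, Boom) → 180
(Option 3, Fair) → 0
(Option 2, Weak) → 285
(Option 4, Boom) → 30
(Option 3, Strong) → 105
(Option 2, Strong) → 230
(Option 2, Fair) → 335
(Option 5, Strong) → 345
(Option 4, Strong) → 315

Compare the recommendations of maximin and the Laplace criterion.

maximin → Option 2; laplace → Option 2 (agree)

Row minima: Option 1=55, Option 2=180, Option 3=0, Option 4=30, Option 5=55
Best worst-case = 180 → Option 2.
Row averages: Option 1=162.5, Option 2=257.5, Option 3=165, Option 4=216.25, Option 5=250
Highest average = 257.5 → Option 2.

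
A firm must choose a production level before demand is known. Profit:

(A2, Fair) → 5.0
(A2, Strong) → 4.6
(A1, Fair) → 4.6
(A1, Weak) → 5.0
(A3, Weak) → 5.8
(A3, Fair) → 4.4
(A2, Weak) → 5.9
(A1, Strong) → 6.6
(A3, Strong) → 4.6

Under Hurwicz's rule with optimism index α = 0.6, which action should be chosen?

A1

A1: 0.6·6.6 + 0.4·4.6 = 5.8
A2: 0.6·5.9 + 0.4·4.6 = 5.38
A3: 0.6·5.8 + 0.4·4.4 = 5.24
Highest Hurwicz score = 5.8 → A1.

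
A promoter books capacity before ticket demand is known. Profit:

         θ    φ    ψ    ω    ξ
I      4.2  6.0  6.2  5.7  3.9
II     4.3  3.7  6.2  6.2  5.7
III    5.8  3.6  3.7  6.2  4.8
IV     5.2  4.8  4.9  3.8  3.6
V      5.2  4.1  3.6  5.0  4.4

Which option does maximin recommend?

I

Row minima: I=3.9, II=3.7, III=3.6, IV=3.6, V=3.6
Best worst-case = 3.9 → I.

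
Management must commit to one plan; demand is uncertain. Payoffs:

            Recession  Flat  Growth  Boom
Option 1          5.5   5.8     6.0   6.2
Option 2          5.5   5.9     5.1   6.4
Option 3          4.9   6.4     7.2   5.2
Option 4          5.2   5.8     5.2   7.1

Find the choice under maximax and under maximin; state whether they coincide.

Row maxima: Option 1=6.2, Option 2=6.4, Option 3=7.2, Option 4=7.1
Best best-case = 7.2 → Option 3.
Row minima: Option 1=5.5, Option 2=5.1, Option 3=4.9, Option 4=5.2
Best worst-case = 5.5 → Option 1.

maximax → Option 3; maximin → Option 1 (disagree)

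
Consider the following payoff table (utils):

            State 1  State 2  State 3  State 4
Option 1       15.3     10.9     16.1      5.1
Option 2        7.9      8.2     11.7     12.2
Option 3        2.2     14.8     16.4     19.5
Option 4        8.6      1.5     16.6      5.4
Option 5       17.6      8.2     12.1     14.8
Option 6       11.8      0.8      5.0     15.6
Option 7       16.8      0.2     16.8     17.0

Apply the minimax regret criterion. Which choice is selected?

Column bests: State 1=17.6, State 2=14.8, State 3=16.8, State 4=19.5.
Option 1 regrets: 2.3, 3.9, 0.7, 14.4 → max 14.4
Option 2 regrets: 9.7, 6.6, 5.1, 7.3 → max 9.7
Option 3 regrets: 15.4, 0.0, 0.4, 0.0 → max 15.4
Option 4 regrets: 9.0, 13.3, 0.2, 14.1 → max 14.1
Option 5 regrets: 0.0, 6.6, 4.7, 4.7 → max 6.6
Option 6 regrets: 5.8, 14.0, 11.8, 3.9 → max 14.0
Option 7 regrets: 0.8, 14.6, 0.0, 2.5 → max 14.6
Smallest max regret = 6.6 → Option 5.

Option 5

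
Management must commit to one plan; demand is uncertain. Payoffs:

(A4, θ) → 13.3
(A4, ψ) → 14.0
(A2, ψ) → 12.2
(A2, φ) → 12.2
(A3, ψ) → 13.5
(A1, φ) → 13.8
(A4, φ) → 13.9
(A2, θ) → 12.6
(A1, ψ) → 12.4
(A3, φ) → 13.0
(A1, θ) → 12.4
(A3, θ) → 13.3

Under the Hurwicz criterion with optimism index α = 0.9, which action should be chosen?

A1: 0.9·13.8 + 0.1·12.4 = 13.66
A2: 0.9·12.6 + 0.1·12.2 = 12.56
A3: 0.9·13.5 + 0.1·13.0 = 13.45
A4: 0.9·14.0 + 0.1·13.3 = 13.93
Highest Hurwicz score = 13.93 → A4.

A4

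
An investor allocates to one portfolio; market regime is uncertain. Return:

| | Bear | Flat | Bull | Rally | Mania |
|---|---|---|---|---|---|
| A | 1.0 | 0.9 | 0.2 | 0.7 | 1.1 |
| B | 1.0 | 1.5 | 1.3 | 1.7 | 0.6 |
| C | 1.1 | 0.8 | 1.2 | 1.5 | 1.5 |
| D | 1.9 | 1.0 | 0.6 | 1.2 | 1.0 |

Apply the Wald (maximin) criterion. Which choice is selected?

C

Row minima: A=0.2, B=0.6, C=0.8, D=0.6
Best worst-case = 0.8 → C.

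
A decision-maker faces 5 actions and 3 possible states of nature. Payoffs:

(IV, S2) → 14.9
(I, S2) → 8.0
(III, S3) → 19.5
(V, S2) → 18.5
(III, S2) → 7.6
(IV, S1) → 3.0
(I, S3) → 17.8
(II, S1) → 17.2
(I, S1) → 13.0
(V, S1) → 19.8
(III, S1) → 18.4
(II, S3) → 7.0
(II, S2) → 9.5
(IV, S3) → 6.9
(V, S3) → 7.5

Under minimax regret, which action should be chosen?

I

Column bests: S1=19.8, S2=18.5, S3=19.5.
I regrets: 6.8, 10.5, 1.7 → max 10.5
II regrets: 2.6, 9.0, 12.5 → max 12.5
III regrets: 1.4, 10.9, 0.0 → max 10.9
IV regrets: 16.8, 3.6, 12.6 → max 16.8
V regrets: 0.0, 0.0, 12.0 → max 12.0
Smallest max regret = 10.5 → I.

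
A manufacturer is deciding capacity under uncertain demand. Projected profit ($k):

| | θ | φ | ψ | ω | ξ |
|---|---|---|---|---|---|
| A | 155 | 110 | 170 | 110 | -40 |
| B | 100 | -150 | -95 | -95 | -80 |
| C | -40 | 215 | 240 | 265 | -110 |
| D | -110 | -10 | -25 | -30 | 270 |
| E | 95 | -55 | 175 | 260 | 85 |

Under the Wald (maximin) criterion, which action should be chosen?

A

Row minima: A=-40, B=-150, C=-110, D=-110, E=-55
Best worst-case = -40 → A.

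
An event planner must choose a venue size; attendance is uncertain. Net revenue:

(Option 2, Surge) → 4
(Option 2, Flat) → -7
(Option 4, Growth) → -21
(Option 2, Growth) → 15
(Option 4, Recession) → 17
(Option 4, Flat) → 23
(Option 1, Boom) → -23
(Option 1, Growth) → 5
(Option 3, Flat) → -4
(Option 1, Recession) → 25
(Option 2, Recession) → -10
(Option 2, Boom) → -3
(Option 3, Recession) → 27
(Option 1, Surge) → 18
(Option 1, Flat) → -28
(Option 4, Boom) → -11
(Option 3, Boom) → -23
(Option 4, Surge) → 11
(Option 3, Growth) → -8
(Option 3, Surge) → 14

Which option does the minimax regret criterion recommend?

Column bests: Recession=27, Flat=23, Growth=15, Boom=-3, Surge=18.
Option 1 regrets: 2, 51, 10, 20, 0 → max 51
Option 2 regrets: 37, 30, 0, 0, 14 → max 37
Option 3 regrets: 0, 27, 23, 20, 4 → max 27
Option 4 regrets: 10, 0, 36, 8, 7 → max 36
Smallest max regret = 27 → Option 3.

Option 3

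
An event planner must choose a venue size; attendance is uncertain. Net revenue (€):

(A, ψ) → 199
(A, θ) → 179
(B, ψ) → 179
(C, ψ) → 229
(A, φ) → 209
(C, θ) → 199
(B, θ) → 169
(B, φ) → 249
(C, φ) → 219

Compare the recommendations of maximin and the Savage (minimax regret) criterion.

maximin → C; minimax regret → C (agree)

Row minima: A=179, B=169, C=199
Best worst-case = 199 → C.
Column bests: θ=199, φ=249, ψ=229.
A regrets: 20, 40, 30 → max 40
B regrets: 30, 0, 50 → max 50
C regrets: 0, 30, 0 → max 30
Smallest max regret = 30 → C.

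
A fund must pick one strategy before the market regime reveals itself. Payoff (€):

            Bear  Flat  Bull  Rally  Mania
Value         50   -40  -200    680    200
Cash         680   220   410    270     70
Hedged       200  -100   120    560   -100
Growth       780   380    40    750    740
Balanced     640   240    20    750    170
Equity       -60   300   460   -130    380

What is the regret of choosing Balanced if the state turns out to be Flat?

140

Best payoff under Flat is 380.
Regret = 380 − 240 = 140.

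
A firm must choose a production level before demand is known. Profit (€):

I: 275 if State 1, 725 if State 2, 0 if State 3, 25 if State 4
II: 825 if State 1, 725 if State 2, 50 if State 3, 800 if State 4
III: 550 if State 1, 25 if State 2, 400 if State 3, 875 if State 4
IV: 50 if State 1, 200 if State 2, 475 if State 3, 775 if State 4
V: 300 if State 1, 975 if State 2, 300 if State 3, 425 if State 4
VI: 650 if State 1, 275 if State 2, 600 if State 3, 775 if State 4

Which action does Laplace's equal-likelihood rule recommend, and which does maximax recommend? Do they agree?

Row averages: I=256.25, II=600, III=462.5, IV=375, V=500, VI=575
Highest average = 600 → II.
Row maxima: I=725, II=825, III=875, IV=775, V=975, VI=775
Best best-case = 975 → V.

laplace → II; maximax → V (disagree)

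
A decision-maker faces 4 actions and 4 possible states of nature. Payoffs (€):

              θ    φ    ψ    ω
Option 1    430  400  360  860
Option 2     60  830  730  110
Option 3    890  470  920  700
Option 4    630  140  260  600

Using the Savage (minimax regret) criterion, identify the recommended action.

Option 3

Column bests: θ=890, φ=830, ψ=920, ω=860.
Option 1 regrets: 460, 430, 560, 0 → max 560
Option 2 regrets: 830, 0, 190, 750 → max 830
Option 3 regrets: 0, 360, 0, 160 → max 360
Option 4 regrets: 260, 690, 660, 260 → max 690
Smallest max regret = 360 → Option 3.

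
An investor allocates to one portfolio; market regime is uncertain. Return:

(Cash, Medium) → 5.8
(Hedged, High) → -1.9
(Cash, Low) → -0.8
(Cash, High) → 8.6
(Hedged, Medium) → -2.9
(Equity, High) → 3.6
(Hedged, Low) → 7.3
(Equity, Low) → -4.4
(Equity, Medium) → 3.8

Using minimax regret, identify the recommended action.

Column bests: Low=7.3, Medium=5.8, High=8.6.
Equity regrets: 11.7, 2.0, 5.0 → max 11.7
Cash regrets: 8.1, 0.0, 0.0 → max 8.1
Hedged regrets: 0.0, 8.7, 10.5 → max 10.5
Smallest max regret = 8.1 → Cash.

Cash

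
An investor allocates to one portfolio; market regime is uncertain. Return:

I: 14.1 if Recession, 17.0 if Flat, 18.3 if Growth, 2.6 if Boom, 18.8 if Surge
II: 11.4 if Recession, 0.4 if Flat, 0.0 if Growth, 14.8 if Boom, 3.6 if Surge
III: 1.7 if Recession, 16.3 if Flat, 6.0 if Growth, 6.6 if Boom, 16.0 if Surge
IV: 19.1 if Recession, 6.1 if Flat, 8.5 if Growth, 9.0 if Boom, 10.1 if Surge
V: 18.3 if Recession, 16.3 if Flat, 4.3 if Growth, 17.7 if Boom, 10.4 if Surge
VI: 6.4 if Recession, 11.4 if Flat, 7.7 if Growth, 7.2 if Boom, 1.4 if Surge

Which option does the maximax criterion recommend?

IV

Row maxima: I=18.8, II=14.8, III=16.3, IV=19.1, V=18.3, VI=11.4
Best best-case = 19.1 → IV.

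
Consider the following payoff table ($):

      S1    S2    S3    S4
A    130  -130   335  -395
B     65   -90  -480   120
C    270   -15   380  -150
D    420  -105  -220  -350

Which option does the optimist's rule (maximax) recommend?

D

Row maxima: A=335, B=120, C=380, D=420
Best best-case = 420 → D.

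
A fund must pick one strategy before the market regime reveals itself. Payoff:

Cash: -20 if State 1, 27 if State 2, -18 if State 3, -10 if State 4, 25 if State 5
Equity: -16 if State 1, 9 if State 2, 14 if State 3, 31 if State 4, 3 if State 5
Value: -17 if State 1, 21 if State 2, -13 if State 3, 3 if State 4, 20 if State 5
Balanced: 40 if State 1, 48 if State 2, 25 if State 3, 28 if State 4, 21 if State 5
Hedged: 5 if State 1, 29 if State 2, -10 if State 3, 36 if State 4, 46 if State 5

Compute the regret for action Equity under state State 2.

39

Best payoff under State 2 is 48.
Regret = 48 − 9 = 39.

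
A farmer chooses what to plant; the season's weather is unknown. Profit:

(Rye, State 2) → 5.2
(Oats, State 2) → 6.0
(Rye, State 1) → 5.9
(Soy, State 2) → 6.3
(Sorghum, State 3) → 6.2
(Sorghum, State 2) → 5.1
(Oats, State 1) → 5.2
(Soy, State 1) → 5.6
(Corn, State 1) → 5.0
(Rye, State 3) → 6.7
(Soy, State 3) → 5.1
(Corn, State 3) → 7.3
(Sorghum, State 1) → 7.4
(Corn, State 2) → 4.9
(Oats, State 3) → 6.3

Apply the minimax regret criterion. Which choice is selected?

Column bests: State 1=7.4, State 2=6.3, State 3=7.3.
Oats regrets: 2.2, 0.3, 1.0 → max 2.2
Soy regrets: 1.8, 0.0, 2.2 → max 2.2
Corn regrets: 2.4, 1.4, 0.0 → max 2.4
Rye regrets: 1.5, 1.1, 0.6 → max 1.5
Sorghum regrets: 0.0, 1.2, 1.1 → max 1.2
Smallest max regret = 1.2 → Sorghum.

Sorghum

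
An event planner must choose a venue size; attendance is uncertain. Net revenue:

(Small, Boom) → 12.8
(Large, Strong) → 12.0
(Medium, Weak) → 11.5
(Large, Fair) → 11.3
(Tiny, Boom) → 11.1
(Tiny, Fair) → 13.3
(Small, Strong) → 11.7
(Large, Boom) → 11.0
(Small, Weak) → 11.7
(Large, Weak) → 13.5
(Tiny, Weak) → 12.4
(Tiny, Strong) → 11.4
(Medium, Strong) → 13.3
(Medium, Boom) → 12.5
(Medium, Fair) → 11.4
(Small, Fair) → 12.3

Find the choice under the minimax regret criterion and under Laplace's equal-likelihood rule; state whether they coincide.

minimax regret → Small; laplace → Medium (disagree)

Column bests: Weak=13.5, Fair=13.3, Strong=13.3, Boom=12.8.
Tiny regrets: 1.1, 0.0, 1.9, 1.7 → max 1.9
Small regrets: 1.8, 1.0, 1.6, 0.0 → max 1.8
Medium regrets: 2.0, 1.9, 0.0, 0.3 → max 2.0
Large regrets: 0.0, 2.0, 1.3, 1.8 → max 2.0
Smallest max regret = 1.8 → Small.
Row averages: Tiny=12.05, Small=12.125, Medium=12.175, Large=11.95
Highest average = 12.175 → Medium.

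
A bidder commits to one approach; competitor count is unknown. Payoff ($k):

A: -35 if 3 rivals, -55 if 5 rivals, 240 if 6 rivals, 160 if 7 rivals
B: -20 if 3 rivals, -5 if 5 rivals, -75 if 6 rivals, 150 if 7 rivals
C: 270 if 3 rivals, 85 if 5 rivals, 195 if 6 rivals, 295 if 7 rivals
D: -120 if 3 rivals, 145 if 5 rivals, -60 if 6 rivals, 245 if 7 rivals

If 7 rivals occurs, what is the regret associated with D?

Best payoff under 7 rivals is 295.
Regret = 295 − 245 = 50.

50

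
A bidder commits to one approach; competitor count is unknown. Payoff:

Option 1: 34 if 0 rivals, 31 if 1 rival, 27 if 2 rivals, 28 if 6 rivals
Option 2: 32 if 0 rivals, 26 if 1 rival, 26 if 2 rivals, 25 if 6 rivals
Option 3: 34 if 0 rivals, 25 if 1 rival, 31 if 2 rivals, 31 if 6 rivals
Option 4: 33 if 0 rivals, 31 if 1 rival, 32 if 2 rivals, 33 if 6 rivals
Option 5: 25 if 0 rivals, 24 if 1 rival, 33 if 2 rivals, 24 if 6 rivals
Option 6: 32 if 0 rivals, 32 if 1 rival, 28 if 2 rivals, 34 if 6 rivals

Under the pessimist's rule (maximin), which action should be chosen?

Row minima: Option 1=27, Option 2=25, Option 3=25, Option 4=31, Option 5=24, Option 6=28
Best worst-case = 31 → Option 4.

Option 4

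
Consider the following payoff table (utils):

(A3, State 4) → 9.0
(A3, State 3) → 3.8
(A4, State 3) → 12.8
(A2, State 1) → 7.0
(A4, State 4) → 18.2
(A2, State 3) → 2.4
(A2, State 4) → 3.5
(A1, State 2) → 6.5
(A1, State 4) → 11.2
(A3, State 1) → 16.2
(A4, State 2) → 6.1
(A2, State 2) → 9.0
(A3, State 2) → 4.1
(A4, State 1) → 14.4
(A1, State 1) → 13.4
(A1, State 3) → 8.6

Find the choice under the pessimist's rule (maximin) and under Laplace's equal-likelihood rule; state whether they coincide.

Row minima: A1=6.5, A2=2.4, A3=3.8, A4=6.1
Best worst-case = 6.5 → A1.
Row averages: A1=9.925, A2=5.475, A3=8.275, A4=12.875
Highest average = 12.875 → A4.

maximin → A1; laplace → A4 (disagree)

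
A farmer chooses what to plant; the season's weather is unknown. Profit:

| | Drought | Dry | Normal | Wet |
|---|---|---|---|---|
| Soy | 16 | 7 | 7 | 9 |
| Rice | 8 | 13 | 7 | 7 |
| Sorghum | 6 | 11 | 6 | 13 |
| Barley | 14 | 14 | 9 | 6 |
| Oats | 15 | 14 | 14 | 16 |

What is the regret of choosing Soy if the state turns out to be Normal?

Best payoff under Normal is 14.
Regret = 14 − 7 = 7.

7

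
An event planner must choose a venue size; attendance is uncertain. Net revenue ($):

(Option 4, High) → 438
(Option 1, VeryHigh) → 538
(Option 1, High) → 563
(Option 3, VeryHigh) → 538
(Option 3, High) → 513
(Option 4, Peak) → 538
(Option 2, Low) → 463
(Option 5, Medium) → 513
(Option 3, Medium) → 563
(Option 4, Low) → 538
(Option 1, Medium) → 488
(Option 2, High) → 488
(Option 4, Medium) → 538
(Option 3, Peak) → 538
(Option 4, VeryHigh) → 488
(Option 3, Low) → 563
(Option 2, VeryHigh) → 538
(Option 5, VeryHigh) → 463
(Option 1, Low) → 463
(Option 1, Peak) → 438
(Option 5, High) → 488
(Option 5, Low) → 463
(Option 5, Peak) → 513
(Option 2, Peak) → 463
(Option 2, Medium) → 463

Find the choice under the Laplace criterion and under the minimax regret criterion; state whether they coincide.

laplace → Option 3; minimax regret → Option 3 (agree)

Row averages: Option 1=498, Option 2=483, Option 3=543, Option 4=508, Option 5=488
Highest average = 543 → Option 3.
Column bests: Low=563, Medium=563, High=563, VeryHigh=538, Peak=538.
Option 1 regrets: 100, 75, 0, 0, 100 → max 100
Option 2 regrets: 100, 100, 75, 0, 75 → max 100
Option 3 regrets: 0, 0, 50, 0, 0 → max 50
Option 4 regrets: 25, 25, 125, 50, 0 → max 125
Option 5 regrets: 100, 50, 75, 75, 25 → max 100
Smallest max regret = 50 → Option 3.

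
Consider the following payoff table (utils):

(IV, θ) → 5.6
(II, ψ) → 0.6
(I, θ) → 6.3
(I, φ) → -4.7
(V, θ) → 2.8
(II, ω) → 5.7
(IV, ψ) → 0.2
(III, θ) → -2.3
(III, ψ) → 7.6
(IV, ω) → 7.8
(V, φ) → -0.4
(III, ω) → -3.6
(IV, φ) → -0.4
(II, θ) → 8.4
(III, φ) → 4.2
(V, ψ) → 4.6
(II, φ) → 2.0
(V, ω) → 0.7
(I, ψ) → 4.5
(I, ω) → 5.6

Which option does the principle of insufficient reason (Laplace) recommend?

II

Row averages: I=2.925, II=4.175, III=1.475, IV=3.3, V=1.925
Highest average = 4.175 → II.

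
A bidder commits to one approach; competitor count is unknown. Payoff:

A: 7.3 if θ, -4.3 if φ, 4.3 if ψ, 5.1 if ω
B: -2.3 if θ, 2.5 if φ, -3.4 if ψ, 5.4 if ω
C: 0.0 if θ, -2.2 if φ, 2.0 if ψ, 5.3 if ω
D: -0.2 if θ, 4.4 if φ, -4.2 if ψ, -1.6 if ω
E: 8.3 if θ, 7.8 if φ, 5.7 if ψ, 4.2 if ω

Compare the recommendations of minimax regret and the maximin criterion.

Column bests: θ=8.3, φ=7.8, ψ=5.7, ω=5.4.
A regrets: 1.0, 12.1, 1.4, 0.3 → max 12.1
B regrets: 10.6, 5.3, 9.1, 0.0 → max 10.6
C regrets: 8.3, 10.0, 3.7, 0.1 → max 10.0
D regrets: 8.5, 3.4, 9.9, 7.0 → max 9.9
E regrets: 0.0, 0.0, 0.0, 1.2 → max 1.2
Smallest max regret = 1.2 → E.
Row minima: A=-4.3, B=-3.4, C=-2.2, D=-4.2, E=4.2
Best worst-case = 4.2 → E.

minimax regret → E; maximin → E (agree)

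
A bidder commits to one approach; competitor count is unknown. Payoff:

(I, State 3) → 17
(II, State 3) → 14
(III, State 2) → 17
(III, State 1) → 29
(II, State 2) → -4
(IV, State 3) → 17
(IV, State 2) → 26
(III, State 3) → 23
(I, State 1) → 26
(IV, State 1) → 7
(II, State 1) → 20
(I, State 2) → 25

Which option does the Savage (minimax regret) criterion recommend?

Column bests: State 1=29, State 2=26, State 3=23.
I regrets: 3, 1, 6 → max 6
II regrets: 9, 30, 9 → max 30
III regrets: 0, 9, 0 → max 9
IV regrets: 22, 0, 6 → max 22
Smallest max regret = 6 → I.

I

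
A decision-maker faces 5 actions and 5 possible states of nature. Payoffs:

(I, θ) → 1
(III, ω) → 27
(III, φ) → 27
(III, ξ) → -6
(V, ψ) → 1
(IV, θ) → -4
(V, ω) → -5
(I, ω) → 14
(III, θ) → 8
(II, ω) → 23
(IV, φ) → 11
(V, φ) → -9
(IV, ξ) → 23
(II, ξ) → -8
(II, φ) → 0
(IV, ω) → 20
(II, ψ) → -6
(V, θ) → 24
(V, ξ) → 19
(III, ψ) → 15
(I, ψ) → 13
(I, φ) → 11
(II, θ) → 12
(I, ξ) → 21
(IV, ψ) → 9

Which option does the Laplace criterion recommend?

III

Row averages: I=12, II=4.2, III=14.2, IV=11.8, V=6
Highest average = 14.2 → III.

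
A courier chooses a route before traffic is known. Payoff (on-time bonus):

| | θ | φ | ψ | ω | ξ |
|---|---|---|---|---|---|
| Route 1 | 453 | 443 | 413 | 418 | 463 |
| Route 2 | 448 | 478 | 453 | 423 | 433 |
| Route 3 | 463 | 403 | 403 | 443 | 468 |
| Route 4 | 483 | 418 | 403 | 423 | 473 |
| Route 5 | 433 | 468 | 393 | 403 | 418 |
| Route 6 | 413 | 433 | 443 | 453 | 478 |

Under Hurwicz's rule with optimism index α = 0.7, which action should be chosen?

Route 1: 0.7·463 + 0.3·413 = 448
Route 2: 0.7·478 + 0.3·423 = 461.5
Route 3: 0.7·468 + 0.3·403 = 448.5
Route 4: 0.7·483 + 0.3·403 = 459
Route 5: 0.7·468 + 0.3·393 = 445.5
Route 6: 0.7·478 + 0.3·413 = 458.5
Highest Hurwicz score = 461.5 → Route 2.

Route 2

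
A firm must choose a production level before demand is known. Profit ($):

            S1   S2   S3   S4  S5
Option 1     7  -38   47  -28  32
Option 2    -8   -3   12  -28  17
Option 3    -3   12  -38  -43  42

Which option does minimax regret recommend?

Option 2

Column bests: S1=7, S2=12, S3=47, S4=-28, S5=42.
Option 1 regrets: 0, 50, 0, 0, 10 → max 50
Option 2 regrets: 15, 15, 35, 0, 25 → max 35
Option 3 regrets: 10, 0, 85, 15, 0 → max 85
Smallest max regret = 35 → Option 2.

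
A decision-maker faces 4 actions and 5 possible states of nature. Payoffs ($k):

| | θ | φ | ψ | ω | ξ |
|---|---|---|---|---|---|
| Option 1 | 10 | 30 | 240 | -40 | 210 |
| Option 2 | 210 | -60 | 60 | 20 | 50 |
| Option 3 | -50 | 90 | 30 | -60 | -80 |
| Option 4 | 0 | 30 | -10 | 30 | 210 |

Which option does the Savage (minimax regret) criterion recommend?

Option 2

Column bests: θ=210, φ=90, ψ=240, ω=30, ξ=210.
Option 1 regrets: 200, 60, 0, 70, 0 → max 200
Option 2 regrets: 0, 150, 180, 10, 160 → max 180
Option 3 regrets: 260, 0, 210, 90, 290 → max 290
Option 4 regrets: 210, 60, 250, 0, 0 → max 250
Smallest max regret = 180 → Option 2.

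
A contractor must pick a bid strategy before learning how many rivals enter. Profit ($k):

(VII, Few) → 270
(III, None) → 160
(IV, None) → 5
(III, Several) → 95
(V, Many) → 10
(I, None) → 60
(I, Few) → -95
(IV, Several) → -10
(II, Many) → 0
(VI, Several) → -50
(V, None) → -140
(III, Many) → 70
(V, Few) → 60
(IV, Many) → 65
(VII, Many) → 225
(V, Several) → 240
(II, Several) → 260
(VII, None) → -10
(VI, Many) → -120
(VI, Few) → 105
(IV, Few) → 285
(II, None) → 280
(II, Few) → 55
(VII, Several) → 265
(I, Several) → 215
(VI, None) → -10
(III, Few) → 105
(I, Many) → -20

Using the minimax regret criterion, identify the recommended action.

Column bests: None=280, Few=285, Several=265, Many=225.
I regrets: 220, 380, 50, 245 → max 380
II regrets: 0, 230, 5, 225 → max 230
III regrets: 120, 180, 170, 155 → max 180
IV regrets: 275, 0, 275, 160 → max 275
V regrets: 420, 225, 25, 215 → max 420
VI regrets: 290, 180, 315, 345 → max 345
VII regrets: 290, 15, 0, 0 → max 290
Smallest max regret = 180 → III.

III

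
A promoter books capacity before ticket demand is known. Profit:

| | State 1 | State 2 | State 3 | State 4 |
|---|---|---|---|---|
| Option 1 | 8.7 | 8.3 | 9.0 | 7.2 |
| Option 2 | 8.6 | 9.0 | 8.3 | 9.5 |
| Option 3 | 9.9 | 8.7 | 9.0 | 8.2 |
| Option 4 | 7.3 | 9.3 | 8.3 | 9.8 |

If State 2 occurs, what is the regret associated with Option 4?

0.0

Best payoff under State 2 is 9.3.
Regret = 9.3 − 9.3 = 0.0.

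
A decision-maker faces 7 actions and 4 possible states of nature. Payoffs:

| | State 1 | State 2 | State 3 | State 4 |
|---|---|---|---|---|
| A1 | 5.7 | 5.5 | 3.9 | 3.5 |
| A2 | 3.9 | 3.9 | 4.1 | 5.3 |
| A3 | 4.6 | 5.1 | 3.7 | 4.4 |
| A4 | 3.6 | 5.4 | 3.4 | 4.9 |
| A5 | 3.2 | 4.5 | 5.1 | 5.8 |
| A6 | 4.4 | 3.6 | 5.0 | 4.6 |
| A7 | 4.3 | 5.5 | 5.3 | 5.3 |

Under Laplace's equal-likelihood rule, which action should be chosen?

Row averages: A1=4.65, A2=4.3, A3=4.45, A4=4.325, A5=4.65, A6=4.4, A7=5.1
Highest average = 5.1 → A7.

A7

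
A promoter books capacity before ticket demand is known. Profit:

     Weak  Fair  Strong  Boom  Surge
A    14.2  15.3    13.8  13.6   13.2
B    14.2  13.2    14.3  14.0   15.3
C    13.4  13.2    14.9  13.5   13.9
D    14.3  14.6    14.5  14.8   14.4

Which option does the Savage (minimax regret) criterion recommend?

D

Column bests: Weak=14.3, Fair=15.3, Strong=14.9, Boom=14.8, Surge=15.3.
A regrets: 0.1, 0.0, 1.1, 1.2, 2.1 → max 2.1
B regrets: 0.1, 2.1, 0.6, 0.8, 0.0 → max 2.1
C regrets: 0.9, 2.1, 0.0, 1.3, 1.4 → max 2.1
D regrets: 0.0, 0.7, 0.4, 0.0, 0.9 → max 0.9
Smallest max regret = 0.9 → D.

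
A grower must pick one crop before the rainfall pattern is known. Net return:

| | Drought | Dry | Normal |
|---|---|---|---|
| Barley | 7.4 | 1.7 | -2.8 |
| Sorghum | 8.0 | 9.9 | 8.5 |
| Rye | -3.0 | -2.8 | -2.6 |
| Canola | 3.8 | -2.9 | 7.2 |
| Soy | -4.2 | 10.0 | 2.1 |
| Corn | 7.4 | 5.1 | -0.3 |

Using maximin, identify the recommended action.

Row minima: Barley=-2.8, Sorghum=8.0, Rye=-3.0, Canola=-2.9, Soy=-4.2, Corn=-0.3
Best worst-case = 8.0 → Sorghum.

Sorghum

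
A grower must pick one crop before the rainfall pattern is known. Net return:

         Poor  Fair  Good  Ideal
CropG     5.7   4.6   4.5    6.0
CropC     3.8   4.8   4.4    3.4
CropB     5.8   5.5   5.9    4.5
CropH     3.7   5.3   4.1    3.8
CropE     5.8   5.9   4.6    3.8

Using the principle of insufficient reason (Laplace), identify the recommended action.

Row averages: CropG=5.2, CropC=4.1, CropB=5.425, CropH=4.225, CropE=5.025
Highest average = 5.425 → CropB.

CropB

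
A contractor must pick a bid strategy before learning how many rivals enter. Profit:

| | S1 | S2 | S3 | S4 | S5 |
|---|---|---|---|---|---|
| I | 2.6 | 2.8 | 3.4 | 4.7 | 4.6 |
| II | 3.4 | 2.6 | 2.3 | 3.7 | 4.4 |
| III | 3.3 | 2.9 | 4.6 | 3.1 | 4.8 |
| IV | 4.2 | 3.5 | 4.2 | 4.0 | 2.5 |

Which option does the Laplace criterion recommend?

Row averages: I=3.62, II=3.28, III=3.74, IV=3.68
Highest average = 3.74 → III.

III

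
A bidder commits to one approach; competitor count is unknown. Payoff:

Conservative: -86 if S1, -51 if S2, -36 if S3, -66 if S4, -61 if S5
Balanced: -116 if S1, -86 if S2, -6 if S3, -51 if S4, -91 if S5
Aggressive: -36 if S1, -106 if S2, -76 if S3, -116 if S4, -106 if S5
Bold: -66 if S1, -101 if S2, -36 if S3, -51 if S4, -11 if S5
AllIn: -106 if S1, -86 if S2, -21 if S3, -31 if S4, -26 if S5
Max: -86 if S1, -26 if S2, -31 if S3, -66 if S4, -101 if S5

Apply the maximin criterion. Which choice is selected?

Row minima: Conservative=-86, Balanced=-116, Aggressive=-116, Bold=-101, AllIn=-106, Max=-101
Best worst-case = -86 → Conservative.

Conservative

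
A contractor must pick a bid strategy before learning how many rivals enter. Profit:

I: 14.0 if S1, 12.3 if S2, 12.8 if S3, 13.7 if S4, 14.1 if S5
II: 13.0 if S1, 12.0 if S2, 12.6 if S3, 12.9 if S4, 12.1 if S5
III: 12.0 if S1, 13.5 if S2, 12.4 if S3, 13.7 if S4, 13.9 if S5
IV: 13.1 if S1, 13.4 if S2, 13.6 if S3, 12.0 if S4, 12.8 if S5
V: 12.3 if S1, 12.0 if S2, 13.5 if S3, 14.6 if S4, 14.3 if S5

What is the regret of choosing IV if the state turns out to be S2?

Best payoff under S2 is 13.5.
Regret = 13.5 − 13.4 = 0.1.

0.1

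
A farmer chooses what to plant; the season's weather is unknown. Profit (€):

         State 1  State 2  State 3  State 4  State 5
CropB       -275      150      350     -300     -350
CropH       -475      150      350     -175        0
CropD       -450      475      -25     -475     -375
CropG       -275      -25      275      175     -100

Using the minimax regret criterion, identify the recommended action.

Column bests: State 1=-275, State 2=475, State 3=350, State 4=175, State 5=0.
CropB regrets: 0, 325, 0, 475, 350 → max 475
CropH regrets: 200, 325, 0, 350, 0 → max 350
CropD regrets: 175, 0, 375, 650, 375 → max 650
CropG regrets: 0, 500, 75, 0, 100 → max 500
Smallest max regret = 350 → CropH.

CropH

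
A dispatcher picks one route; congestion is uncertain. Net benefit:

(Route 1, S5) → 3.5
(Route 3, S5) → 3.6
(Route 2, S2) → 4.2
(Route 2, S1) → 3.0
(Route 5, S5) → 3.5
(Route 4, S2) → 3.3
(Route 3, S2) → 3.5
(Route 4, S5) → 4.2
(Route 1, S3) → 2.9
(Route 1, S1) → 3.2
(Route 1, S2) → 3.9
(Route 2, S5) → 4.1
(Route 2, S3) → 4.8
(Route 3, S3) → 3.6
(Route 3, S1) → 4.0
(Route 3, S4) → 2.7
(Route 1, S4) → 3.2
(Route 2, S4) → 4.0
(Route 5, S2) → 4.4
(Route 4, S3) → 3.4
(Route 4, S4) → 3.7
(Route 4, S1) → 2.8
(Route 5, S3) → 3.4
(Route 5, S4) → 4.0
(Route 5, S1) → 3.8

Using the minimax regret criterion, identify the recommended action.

Column bests: S1=4.0, S2=4.4, S3=4.8, S4=4.0, S5=4.2.
Route 1 regrets: 0.8, 0.5, 1.9, 0.8, 0.7 → max 1.9
Route 2 regrets: 1.0, 0.2, 0.0, 0.0, 0.1 → max 1.0
Route 3 regrets: 0.0, 0.9, 1.2, 1.3, 0.6 → max 1.3
Route 4 regrets: 1.2, 1.1, 1.4, 0.3, 0.0 → max 1.4
Route 5 regrets: 0.2, 0.0, 1.4, 0.0, 0.7 → max 1.4
Smallest max regret = 1.0 → Route 2.

Route 2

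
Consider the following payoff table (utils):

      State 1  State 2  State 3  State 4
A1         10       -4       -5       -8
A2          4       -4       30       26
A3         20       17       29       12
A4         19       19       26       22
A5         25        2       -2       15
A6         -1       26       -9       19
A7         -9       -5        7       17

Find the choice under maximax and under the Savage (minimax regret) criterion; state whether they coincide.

Row maxima: A1=10, A2=30, A3=29, A4=26, A5=25, A6=26, A7=17
Best best-case = 30 → A2.
Column bests: State 1=25, State 2=26, State 3=30, State 4=26.
A1 regrets: 15, 30, 35, 34 → max 35
A2 regrets: 21, 30, 0, 0 → max 30
A3 regrets: 5, 9, 1, 14 → max 14
A4 regrets: 6, 7, 4, 4 → max 7
A5 regrets: 0, 24, 32, 11 → max 32
A6 regrets: 26, 0, 39, 7 → max 39
A7 regrets: 34, 31, 23, 9 → max 34
Smallest max regret = 7 → A4.

maximax → A2; minimax regret → A4 (disagree)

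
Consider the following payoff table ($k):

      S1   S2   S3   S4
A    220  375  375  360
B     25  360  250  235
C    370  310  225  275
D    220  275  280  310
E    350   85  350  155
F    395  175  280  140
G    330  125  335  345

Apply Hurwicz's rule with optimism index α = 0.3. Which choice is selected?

C

A: 0.3·375 + 0.7·220 = 266.5
B: 0.3·360 + 0.7·25 = 125.5
C: 0.3·370 + 0.7·225 = 268.5
D: 0.3·310 + 0.7·220 = 247
E: 0.3·350 + 0.7·85 = 164.5
F: 0.3·395 + 0.7·140 = 216.5
G: 0.3·345 + 0.7·125 = 191
Highest Hurwicz score = 268.5 → C.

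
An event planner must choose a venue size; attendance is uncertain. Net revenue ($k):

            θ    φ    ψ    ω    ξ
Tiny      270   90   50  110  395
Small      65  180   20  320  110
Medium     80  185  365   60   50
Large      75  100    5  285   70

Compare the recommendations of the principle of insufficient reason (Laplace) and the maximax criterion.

Row averages: Tiny=183, Small=139, Medium=148, Large=107
Highest average = 183 → Tiny.
Row maxima: Tiny=395, Small=320, Medium=365, Large=285
Best best-case = 395 → Tiny.

laplace → Tiny; maximax → Tiny (agree)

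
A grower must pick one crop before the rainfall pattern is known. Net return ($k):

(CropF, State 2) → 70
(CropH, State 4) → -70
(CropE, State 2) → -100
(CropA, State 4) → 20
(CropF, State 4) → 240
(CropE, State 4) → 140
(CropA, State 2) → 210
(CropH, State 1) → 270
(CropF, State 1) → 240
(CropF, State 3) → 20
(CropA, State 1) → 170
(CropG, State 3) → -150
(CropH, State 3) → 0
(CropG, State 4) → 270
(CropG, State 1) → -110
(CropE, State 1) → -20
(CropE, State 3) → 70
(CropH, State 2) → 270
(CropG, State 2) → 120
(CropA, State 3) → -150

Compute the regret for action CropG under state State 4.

Best payoff under State 4 is 270.
Regret = 270 − 270 = 0.

0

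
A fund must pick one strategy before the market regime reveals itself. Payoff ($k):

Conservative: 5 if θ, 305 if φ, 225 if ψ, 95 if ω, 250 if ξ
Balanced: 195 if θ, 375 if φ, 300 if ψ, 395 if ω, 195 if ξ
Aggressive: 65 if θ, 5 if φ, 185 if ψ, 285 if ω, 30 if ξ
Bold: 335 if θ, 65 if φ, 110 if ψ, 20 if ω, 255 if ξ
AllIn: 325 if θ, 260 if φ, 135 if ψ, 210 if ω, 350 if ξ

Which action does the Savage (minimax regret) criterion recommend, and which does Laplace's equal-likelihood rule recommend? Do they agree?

minimax regret → Balanced; laplace → Balanced (agree)

Column bests: θ=335, φ=375, ψ=300, ω=395, ξ=350.
Conservative regrets: 330, 70, 75, 300, 100 → max 330
Balanced regrets: 140, 0, 0, 0, 155 → max 155
Aggressive regrets: 270, 370, 115, 110, 320 → max 370
Bold regrets: 0, 310, 190, 375, 95 → max 375
AllIn regrets: 10, 115, 165, 185, 0 → max 185
Smallest max regret = 155 → Balanced.
Row averages: Conservative=176, Balanced=292, Aggressive=114, Bold=157, AllIn=256
Highest average = 292 → Balanced.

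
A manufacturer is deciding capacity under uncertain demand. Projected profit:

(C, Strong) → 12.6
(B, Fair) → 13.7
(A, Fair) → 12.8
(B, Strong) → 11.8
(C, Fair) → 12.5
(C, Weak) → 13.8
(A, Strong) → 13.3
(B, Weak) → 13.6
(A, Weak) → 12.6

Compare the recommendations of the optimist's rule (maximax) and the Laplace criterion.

Row maxima: A=13.3, B=13.7, C=13.8
Best best-case = 13.8 → C.
Row averages: A=12.9, B=391/30, C=389/30
Highest average = 391/30 → B.

maximax → C; laplace → B (disagree)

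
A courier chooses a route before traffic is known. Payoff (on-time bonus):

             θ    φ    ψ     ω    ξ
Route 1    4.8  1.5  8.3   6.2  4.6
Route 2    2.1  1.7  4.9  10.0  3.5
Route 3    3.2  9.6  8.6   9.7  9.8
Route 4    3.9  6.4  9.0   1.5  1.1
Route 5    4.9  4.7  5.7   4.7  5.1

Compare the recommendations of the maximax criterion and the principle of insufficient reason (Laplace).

maximax → Route 2; laplace → Route 3 (disagree)

Row maxima: Route 1=8.3, Route 2=10.0, Route 3=9.8, Route 4=9.0, Route 5=5.7
Best best-case = 10.0 → Route 2.
Row averages: Route 1=5.08, Route 2=4.44, Route 3=8.18, Route 4=4.38, Route 5=5.02
Highest average = 8.18 → Route 3.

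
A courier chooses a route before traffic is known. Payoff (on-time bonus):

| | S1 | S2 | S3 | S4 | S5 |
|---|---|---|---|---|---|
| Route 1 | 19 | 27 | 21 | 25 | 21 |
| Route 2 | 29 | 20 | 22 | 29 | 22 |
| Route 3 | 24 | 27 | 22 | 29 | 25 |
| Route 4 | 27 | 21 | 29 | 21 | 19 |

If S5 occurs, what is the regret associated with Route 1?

4

Best payoff under S5 is 25.
Regret = 25 − 21 = 4.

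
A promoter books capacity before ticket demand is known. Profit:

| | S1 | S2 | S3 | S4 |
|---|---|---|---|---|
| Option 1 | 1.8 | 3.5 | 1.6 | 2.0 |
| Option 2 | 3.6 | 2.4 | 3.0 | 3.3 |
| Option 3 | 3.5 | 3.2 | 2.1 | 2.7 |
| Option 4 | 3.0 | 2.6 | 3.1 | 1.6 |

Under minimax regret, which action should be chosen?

Option 3

Column bests: S1=3.6, S2=3.5, S3=3.1, S4=3.3.
Option 1 regrets: 1.8, 0.0, 1.5, 1.3 → max 1.8
Option 2 regrets: 0.0, 1.1, 0.1, 0.0 → max 1.1
Option 3 regrets: 0.1, 0.3, 1.0, 0.6 → max 1.0
Option 4 regrets: 0.6, 0.9, 0.0, 1.7 → max 1.7
Smallest max regret = 1.0 → Option 3.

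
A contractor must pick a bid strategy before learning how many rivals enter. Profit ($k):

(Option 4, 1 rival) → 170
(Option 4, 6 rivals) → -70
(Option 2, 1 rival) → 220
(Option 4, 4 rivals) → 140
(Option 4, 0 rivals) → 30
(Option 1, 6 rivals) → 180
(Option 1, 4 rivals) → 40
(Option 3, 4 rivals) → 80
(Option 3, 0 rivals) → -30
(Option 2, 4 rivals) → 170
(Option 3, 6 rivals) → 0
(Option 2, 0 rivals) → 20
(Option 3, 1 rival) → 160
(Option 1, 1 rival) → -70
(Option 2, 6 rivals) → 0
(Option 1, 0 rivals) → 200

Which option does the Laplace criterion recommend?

Option 2

Row averages: Option 1=87.5, Option 2=102.5, Option 3=52.5, Option 4=67.5
Highest average = 102.5 → Option 2.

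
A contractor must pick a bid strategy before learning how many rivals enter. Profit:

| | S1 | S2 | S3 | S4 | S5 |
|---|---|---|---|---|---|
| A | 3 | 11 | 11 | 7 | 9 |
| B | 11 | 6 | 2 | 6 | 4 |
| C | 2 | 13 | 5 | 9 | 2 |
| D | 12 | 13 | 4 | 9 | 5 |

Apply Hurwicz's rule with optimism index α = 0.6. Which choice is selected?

A: 0.6·11 + 0.4·3 = 7.8
B: 0.6·11 + 0.4·2 = 7.4
C: 0.6·13 + 0.4·2 = 8.6
D: 0.6·13 + 0.4·4 = 9.4
Highest Hurwicz score = 9.4 → D.

D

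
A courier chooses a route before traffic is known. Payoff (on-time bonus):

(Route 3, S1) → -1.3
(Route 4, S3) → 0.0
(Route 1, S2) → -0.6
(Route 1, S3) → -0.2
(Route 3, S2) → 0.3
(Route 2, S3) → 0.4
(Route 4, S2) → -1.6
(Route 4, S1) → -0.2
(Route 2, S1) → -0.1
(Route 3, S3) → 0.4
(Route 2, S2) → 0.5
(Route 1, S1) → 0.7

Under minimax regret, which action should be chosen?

Route 2

Column bests: S1=0.7, S2=0.5, S3=0.4.
Route 1 regrets: 0.0, 1.1, 0.6 → max 1.1
Route 2 regrets: 0.8, 0.0, 0.0 → max 0.8
Route 3 regrets: 2.0, 0.2, 0.0 → max 2.0
Route 4 regrets: 0.9, 2.1, 0.4 → max 2.1
Smallest max regret = 0.8 → Route 2.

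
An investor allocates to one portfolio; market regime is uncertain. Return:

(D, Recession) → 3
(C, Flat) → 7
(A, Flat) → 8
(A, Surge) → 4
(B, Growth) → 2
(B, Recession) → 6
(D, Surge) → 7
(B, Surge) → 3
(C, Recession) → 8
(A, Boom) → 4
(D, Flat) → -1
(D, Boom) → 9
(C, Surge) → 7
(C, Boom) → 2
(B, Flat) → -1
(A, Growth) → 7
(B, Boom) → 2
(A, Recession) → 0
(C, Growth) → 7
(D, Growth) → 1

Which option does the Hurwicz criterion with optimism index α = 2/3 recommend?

C

A: 2/3·8 + 1/3·0 = 16/3
B: 2/3·6 + 1/3·(-1) = 11/3
C: 2/3·8 + 1/3·2 = 6
D: 2/3·9 + 1/3·(-1) = 17/3
Highest Hurwicz score = 6 → C.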